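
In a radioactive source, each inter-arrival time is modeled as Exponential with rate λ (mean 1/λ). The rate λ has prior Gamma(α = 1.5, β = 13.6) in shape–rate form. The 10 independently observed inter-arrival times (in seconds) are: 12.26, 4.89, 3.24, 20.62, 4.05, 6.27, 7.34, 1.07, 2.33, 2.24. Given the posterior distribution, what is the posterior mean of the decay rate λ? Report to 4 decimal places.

0.1476

With a Gamma(shape α, rate β) prior on the exponential rate λ, the posterior after n observations with total T = Σxᵢ is Gamma(α+n, β+T).
Sum of observations T = 64.31 seconds; n = 10.
Posterior: Gamma(1.5+10, 13.6+64.31) = Gamma(11.5, 77.91).
Posterior mean of λ = α/β = 11.5/77.91 = 0.1476.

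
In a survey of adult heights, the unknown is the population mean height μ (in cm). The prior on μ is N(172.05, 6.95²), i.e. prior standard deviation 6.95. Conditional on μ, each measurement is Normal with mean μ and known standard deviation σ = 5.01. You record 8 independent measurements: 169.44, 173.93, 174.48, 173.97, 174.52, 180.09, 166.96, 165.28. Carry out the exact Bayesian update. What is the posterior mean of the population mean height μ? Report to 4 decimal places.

For Normal data with known variance σ², a Normal(μ₀, σ₀²) prior on μ is conjugate. Posterior precision = 1/σ₀² + n/σ²; posterior mean is the precision-weighted average of μ₀ and x̄.
Σxᵢ = 169.44 + 173.93 + 174.48 + 173.97 + 174.52 + 180.09 + 166.96 + 165.28 = 1378.67, so n·x̄ = 1378.67.
σ₀² = 6.95² = 48.3025, σ² = 5.01² = 25.1001; σ² + n·σ₀² = 25.1001 + 8·48.3025 = 411.5201.
Posterior mean = (μ₀/σ₀² + n·x̄/σ²)/(1/σ₀² + n/σ²) = (σ²·μ₀ + σ₀²·n·x̄)/(σ² + n·σ₀²) = (25.1001·172.05 + 48.3025·1378.67)/411.5201 = 70911.67988/411.5201 = 172.3164.

172.3164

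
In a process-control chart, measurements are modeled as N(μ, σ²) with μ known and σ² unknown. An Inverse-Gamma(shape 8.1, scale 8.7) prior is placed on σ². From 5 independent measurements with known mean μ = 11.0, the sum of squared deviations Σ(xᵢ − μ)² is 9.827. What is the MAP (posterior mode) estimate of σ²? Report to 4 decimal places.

With known mean μ and an Inverse-Gamma(α, β) prior on σ², the Normal likelihood is conjugate: posterior is Inv-Gamma(α + n/2, β + Σ(xᵢ−μ)²/2).
Posterior: Inv-Gamma(8.1 + 5/2, 8.7 + 9.827/2) = Inv-Gamma(10.60, 13.6135).
Mode = β/(α+1) = 13.6135/11.60 = 1.1736.

1.1736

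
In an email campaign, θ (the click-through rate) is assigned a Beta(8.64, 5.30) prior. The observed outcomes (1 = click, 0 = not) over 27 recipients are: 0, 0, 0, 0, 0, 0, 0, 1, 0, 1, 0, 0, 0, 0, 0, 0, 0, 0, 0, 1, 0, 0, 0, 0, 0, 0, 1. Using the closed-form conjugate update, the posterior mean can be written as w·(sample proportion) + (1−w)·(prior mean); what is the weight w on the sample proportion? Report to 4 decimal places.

The Beta prior is conjugate to a Binomial/Bernoulli likelihood; the update adds successes to α and failures to β.
Posterior mean = (α₀+k)/(α₀+β₀+n) = [n/(α₀+β₀+n)]·(k/n) + [(α₀+β₀)/(α₀+β₀+n)]·α₀/(α₀+β₀), so only n and the prior enter the weight.
The weight on the data is w = n/(α₀+β₀+n) = 27/(8.64+5.30+27) = 27/40.94 = 0.6595.

0.6595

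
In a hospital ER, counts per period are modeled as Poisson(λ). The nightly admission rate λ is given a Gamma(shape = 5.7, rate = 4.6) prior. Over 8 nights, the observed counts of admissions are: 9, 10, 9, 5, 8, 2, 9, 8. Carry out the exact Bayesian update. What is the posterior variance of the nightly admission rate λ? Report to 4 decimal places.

With a Gamma(shape α, rate β) prior, the Poisson likelihood is conjugate: the posterior is Gamma(α + ΣXᵢ, β + n).
Sum of counts S = 60 over n = 8 nights.
Posterior: Gamma(α+S, β+n) = Gamma(5.7+60, 4.6+8) = Gamma(65.7, 12.6).
Var = α/β² = 65.7/12.6² = 0.4138.

0.4138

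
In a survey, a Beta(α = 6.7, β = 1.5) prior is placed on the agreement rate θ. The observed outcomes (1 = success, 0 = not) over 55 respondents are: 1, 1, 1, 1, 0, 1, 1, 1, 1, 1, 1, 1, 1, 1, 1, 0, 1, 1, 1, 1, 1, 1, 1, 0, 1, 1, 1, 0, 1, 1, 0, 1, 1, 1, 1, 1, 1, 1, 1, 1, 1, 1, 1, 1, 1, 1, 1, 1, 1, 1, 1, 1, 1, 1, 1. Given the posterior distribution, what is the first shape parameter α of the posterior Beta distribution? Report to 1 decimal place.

The Beta prior is conjugate to a Binomial/Bernoulli likelihood; the update adds successes to α and failures to β.
Posterior: Beta(α+k, β+n−k) = Beta(6.7+50, 1.5+5) = Beta(56.7, 6.5).
Posterior α = 56.7.

56.7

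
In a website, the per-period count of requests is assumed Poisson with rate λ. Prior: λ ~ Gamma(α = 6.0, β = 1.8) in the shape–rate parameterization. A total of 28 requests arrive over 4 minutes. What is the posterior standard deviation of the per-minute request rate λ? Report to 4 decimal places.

With a Gamma(shape α, rate β) prior, the Poisson likelihood is conjugate: the posterior is Gamma(α + ΣXᵢ, β + n).
Posterior: Gamma(α+S, β+n) = Gamma(6.0+28, 1.8+4) = Gamma(34.0, 5.8).
SD = √α/β = √34.0/5.8 = 1.0053.

1.0053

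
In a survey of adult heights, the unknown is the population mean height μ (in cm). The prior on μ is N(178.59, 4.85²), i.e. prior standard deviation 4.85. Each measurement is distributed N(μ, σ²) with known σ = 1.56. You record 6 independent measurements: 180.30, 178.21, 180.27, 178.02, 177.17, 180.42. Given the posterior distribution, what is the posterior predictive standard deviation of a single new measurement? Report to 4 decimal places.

For Normal data with known variance σ², a Normal(μ₀, σ₀²) prior on μ is conjugate. Posterior precision = 1/σ₀² + n/σ²; posterior mean is the precision-weighted average of μ₀ and x̄.
σ₀² = 4.85² = 23.5225, σ² = 1.56² = 2.4336; σ² + n·σ₀² = 2.4336 + 6·23.5225 = 143.5686.
Posterior precision = 1/σ₀² + n/σ² = 1/23.5225 + 6/2.4336 = (σ² + n·σ₀²)/(σ₀²σ²) = 143.5686/(23.5225·2.4336); posterior variance σₙ² = σ₀²σ²/(σ² + n·σ₀²) = 23.5225·2.4336/143.5686 = 0.398725.
Predictive variance for one new observation = σₙ² + σ² = 23.5225·2.4336/143.5686 + 2.4336 = σ²·(σ₀² + 143.5686)/143.5686 = 2.4336·167.0911/143.5686 = 2.832325; SD = √(2.4336·167.0911/143.5686) = 1.6830.

1.6830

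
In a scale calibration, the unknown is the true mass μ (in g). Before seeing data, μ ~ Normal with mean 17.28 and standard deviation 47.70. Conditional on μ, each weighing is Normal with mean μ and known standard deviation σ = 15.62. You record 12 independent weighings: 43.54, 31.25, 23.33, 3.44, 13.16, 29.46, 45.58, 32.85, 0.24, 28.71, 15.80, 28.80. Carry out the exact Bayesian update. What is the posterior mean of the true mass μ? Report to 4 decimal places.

24.6145

For Normal data with known variance σ², a Normal(μ₀, σ₀²) prior on μ is conjugate. Posterior precision = 1/σ₀² + n/σ²; posterior mean is the precision-weighted average of μ₀ and x̄.
Σxᵢ = 43.54 + 31.25 + 23.33 + 3.44 + 13.16 + 29.46 + 45.58 + 32.85 + 0.24 + 28.71 + 15.80 + 28.80 = 296.16, so n·x̄ = 296.16.
σ₀² = 47.70² = 2275.29, σ² = 15.62² = 243.9844; σ² + n·σ₀² = 243.9844 + 12·2275.29 = 27547.4644.
Posterior mean = (μ₀/σ₀² + n·x̄/σ²)/(1/σ₀² + n/σ²) = (σ²·μ₀ + σ₀²·n·x̄)/(σ² + n·σ₀²) = (243.9844·17.28 + 2275.29·296.16)/27547.4644 = 678065.936832/27547.4644 = 24.6145.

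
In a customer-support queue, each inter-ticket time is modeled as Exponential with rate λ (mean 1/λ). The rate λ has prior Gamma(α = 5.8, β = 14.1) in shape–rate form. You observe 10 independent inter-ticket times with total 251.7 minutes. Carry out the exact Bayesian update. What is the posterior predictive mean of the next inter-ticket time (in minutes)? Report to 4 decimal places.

With a Gamma(shape α, rate β) prior on the exponential rate λ, the posterior after n observations with total T = Σxᵢ is Gamma(α+n, β+T).
Posterior: Gamma(5.8+10, 14.1+251.7) = Gamma(15.8, 265.8).
The predictive distribution for the next observation is Lomax; its mean is β/(α−1) = 265.8/14.8 = 17.9595.

17.9595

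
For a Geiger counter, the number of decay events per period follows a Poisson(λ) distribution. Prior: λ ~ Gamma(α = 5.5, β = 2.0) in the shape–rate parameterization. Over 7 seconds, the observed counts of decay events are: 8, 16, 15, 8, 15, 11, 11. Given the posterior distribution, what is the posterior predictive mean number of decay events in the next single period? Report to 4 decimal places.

9.9444

With a Gamma(shape α, rate β) prior, the Poisson likelihood is conjugate: the posterior is Gamma(α + ΣXᵢ, β + n).
Sum of counts S = 84 over n = 7 seconds.
Posterior: Gamma(α+S, β+n) = Gamma(5.5+84, 2.0+7) = Gamma(89.5, 9.0).
The predictive distribution for one future period is NegBinom with mean α/β = 9.9444.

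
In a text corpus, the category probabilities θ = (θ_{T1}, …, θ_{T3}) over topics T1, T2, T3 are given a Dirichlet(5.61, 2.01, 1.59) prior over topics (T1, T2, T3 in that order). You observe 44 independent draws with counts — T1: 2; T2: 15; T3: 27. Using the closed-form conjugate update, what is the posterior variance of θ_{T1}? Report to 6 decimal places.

The Dirichlet prior is conjugate to the Multinomial likelihood: each posterior αⱼ = prior αⱼ + observed count nⱼ.
Posterior concentration: (7.61, 17.01, 28.59), total = 53.21.
Var[θ_j] = α_j(Σα−α_j)/((Σα)²(Σα+1)) = 7.61·45.60/(53.21²·54.21) = 0.002261.

0.002261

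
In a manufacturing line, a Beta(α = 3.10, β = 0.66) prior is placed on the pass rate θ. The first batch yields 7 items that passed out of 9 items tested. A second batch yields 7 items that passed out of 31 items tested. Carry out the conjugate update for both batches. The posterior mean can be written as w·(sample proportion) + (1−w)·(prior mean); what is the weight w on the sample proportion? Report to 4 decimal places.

The Beta prior is conjugate to a Binomial/Bernoulli likelihood; the update adds successes to α and failures to β.
Total number of items tested: n = 9 + 31 = 40.
Posterior mean = (α₀+k)/(α₀+β₀+n) = [n/(α₀+β₀+n)]·(k/n) + [(α₀+β₀)/(α₀+β₀+n)]·α₀/(α₀+β₀), so only n and the prior enter the weight.
The weight on the data is w = n/(α₀+β₀+n) = 40/(3.10+0.66+40) = 40/43.76 = 0.9141.

0.9141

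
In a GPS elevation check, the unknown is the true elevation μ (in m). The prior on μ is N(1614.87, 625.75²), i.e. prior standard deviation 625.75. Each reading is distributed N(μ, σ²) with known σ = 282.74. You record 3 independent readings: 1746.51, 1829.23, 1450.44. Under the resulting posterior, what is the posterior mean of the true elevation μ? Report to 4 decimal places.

For Normal data with known variance σ², a Normal(μ₀, σ₀²) prior on μ is conjugate. Posterior precision = 1/σ₀² + n/σ²; posterior mean is the precision-weighted average of μ₀ and x̄.
Σxᵢ = 1746.51 + 1829.23 + 1450.44 = 5026.18, so n·x̄ = 5026.18.
σ₀² = 625.75² = 391563.0625, σ² = 282.74² = 79941.9076; σ² + n·σ₀² = 79941.9076 + 3·391563.0625 = 1254631.0951.
Posterior mean = (μ₀/σ₀² + n·x̄/σ²)/(1/σ₀² + n/σ²) = (σ²·μ₀ + σ₀²·n·x̄)/(σ² + n·σ₀²) = (79941.9076·1614.87 + 391563.0625·5026.18)/1254631.0951 = 2097162221.802262/1254631.0951 = 1671.5369.

1671.5369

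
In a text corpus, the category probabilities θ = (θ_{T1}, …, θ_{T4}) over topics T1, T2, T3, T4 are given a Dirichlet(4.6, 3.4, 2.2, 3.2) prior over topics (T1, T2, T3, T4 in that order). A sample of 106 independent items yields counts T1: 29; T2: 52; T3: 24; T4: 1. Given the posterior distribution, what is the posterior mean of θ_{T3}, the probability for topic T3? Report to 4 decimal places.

The Dirichlet prior is conjugate to the Multinomial likelihood: each posterior αⱼ = prior αⱼ + observed count nⱼ.
Posterior concentration: (33.6, 55.4, 26.2, 4.2), total = 119.4.
E[θ_{T3}|data] = α_{T3}/Σα = 26.2/119.4 = 0.2194.

0.2194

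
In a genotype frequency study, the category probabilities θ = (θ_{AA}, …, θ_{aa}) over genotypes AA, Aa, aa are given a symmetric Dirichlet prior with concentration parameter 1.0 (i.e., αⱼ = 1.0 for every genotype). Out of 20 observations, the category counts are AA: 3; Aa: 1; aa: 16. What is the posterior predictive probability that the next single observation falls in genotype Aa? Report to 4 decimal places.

0.0870

The Dirichlet prior is conjugate to the Multinomial likelihood: each posterior αⱼ = prior αⱼ + observed count nⱼ.
Posterior concentration: (4.0, 2.0, 17.0), total = 23.0.
P(next = Aa | data) = α_{Aa}/Σα = 0.0870.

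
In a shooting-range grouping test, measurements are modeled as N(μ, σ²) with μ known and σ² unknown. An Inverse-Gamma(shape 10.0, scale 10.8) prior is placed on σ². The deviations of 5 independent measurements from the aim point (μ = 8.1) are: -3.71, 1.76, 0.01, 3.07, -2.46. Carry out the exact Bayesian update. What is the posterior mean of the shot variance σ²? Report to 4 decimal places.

2.3451

With known mean μ and an Inverse-Gamma(α, β) prior on σ², the Normal likelihood is conjugate: posterior is Inv-Gamma(α + n/2, β + Σ(xᵢ−μ)²/2).
Σ(xᵢ−μ)² = (-3.71)² + (1.76)² + (0.01)² + (3.07)² + (-2.46)² = 32.3383.
Posterior: Inv-Gamma(10.0 + 5/2, 10.8 + 32.3383/2) = Inv-Gamma(12.50, 26.96915).
E[σ²|data] = β/(α−1) = 26.96915/11.50 = 2.3451.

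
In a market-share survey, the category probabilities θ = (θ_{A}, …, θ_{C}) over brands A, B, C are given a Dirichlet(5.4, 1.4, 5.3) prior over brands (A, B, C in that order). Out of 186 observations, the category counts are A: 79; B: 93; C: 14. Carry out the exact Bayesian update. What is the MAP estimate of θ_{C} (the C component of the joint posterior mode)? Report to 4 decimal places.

0.0938

The Dirichlet prior is conjugate to the Multinomial likelihood: each posterior αⱼ = prior αⱼ + observed count nⱼ.
Posterior concentration: (84.4, 94.4, 19.3), total = 198.1.
Joint mode component: (α_{C}−1)/(Σα−K) = 18.3/195.1 = 0.0938.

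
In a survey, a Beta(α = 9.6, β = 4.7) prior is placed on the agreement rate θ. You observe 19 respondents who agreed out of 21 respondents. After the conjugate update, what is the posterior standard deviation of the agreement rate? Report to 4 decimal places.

The Beta prior is conjugate to a Binomial/Bernoulli likelihood; the update adds successes to α and failures to β.
Posterior: Beta(α+k, β+n−k) = Beta(9.6+19, 4.7+2) = Beta(28.6, 6.7).
Var = αβ/((α+β)²(α+β+1)) = 28.6·6.7/(35.3²·36.3) = 0.00423628; SD = √0.00423628 = 0.0651.

0.0651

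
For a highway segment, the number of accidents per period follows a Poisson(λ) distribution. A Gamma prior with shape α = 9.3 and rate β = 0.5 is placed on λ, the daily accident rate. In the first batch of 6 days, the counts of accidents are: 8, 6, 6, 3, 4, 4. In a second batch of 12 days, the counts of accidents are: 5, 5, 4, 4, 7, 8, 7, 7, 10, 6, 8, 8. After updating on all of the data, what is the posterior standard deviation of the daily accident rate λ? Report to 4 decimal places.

With a Gamma(shape α, rate β) prior, the Poisson likelihood is conjugate: the posterior is Gamma(α + ΣXᵢ, β + n).
Batch 1: sum of counts S = 31 over n = 6 days.
After batch 1: Gamma(α+S, β+n) = Gamma(9.3+31, 0.5+6) = Gamma(40.3, 6.5).
Batch 2: sum of counts S = 79 over n = 12 days.
After batch 2: Gamma(α+S, β+n) = Gamma(40.3+79, 6.5+12) = Gamma(119.3, 18.5).
SD = √α/β = √119.3/18.5 = 0.5904.

0.5904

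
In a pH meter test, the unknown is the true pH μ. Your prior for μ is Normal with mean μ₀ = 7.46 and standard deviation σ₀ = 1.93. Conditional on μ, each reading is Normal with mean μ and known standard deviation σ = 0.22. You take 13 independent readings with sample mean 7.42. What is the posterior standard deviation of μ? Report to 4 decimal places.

0.0610

For Normal data with known variance σ², a Normal(μ₀, σ₀²) prior on μ is conjugate. Posterior precision = 1/σ₀² + n/σ²; posterior mean is the precision-weighted average of μ₀ and x̄.
σ₀² = 1.93² = 3.7249, σ² = 0.22² = 0.0484; σ² + n·σ₀² = 0.0484 + 13·3.7249 = 48.4721.
Posterior precision = 1/σ₀² + n/σ² = 1/3.7249 + 13/0.0484 = (σ² + n·σ₀²)/(σ₀²σ²) = 48.4721/(3.7249·0.0484); posterior variance σₙ² = σ₀²σ²/(σ² + n·σ₀²) = 3.7249·0.0484/48.4721 = 0.003719.
Posterior SD = √σₙ² = √(3.7249·0.0484/48.4721) = 0.0610.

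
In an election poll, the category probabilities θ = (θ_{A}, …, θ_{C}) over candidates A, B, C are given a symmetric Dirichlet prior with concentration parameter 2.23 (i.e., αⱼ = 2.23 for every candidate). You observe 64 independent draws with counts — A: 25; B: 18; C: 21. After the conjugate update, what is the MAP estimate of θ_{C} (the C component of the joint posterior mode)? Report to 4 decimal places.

The Dirichlet prior is conjugate to the Multinomial likelihood: each posterior αⱼ = prior αⱼ + observed count nⱼ.
Posterior concentration: (27.23, 20.23, 23.23), total = 70.69.
Joint mode component: (α_{C}−1)/(Σα−K) = 22.23/67.69 = 0.3284.

0.3284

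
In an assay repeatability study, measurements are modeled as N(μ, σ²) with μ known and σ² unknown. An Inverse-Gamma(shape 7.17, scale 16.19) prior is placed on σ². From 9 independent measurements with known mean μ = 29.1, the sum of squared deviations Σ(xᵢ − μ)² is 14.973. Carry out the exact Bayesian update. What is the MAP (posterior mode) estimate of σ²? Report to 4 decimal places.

With known mean μ and an Inverse-Gamma(α, β) prior on σ², the Normal likelihood is conjugate: posterior is Inv-Gamma(α + n/2, β + Σ(xᵢ−μ)²/2).
Posterior: Inv-Gamma(7.17 + 9/2, 16.19 + 14.973/2) = Inv-Gamma(11.67, 23.6765).
Mode = β/(α+1) = 23.6765/12.67 = 1.8687.

1.8687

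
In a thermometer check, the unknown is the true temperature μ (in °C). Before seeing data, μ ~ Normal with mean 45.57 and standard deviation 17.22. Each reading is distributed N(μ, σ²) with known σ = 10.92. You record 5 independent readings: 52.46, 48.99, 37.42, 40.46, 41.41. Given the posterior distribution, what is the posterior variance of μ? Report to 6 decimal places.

22.073912

For Normal data with known variance σ², a Normal(μ₀, σ₀²) prior on μ is conjugate. Posterior precision = 1/σ₀² + n/σ²; posterior mean is the precision-weighted average of μ₀ and x̄.
σ₀² = 17.22² = 296.5284, σ² = 10.92² = 119.2464; σ² + n·σ₀² = 119.2464 + 5·296.5284 = 1601.8884.
Posterior precision = 1/σ₀² + n/σ² = 1/296.5284 + 5/119.2464 = (σ² + n·σ₀²)/(σ₀²σ²) = 1601.8884/(296.5284·119.2464); posterior variance σₙ² = σ₀²σ²/(σ² + n·σ₀²) = 296.5284·119.2464/1601.8884 = 22.073912.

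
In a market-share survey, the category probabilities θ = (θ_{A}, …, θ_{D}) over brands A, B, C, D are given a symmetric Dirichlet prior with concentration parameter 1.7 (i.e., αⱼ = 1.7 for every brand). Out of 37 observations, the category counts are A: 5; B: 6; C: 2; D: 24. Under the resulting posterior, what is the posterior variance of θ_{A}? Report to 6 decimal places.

The Dirichlet prior is conjugate to the Multinomial likelihood: each posterior αⱼ = prior αⱼ + observed count nⱼ.
Posterior concentration: (6.7, 7.7, 3.7, 25.7), total = 43.8.
Var[θ_j] = α_j(Σα−α_j)/((Σα)²(Σα+1)) = 6.7·37.1/(43.8²·44.8) = 0.002892.

0.002892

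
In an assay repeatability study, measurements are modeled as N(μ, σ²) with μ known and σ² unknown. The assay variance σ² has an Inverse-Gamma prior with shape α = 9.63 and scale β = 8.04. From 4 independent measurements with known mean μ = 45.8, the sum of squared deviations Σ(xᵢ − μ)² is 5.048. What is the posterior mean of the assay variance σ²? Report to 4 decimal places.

0.9938

With known mean μ and an Inverse-Gamma(α, β) prior on σ², the Normal likelihood is conjugate: posterior is Inv-Gamma(α + n/2, β + Σ(xᵢ−μ)²/2).
Posterior: Inv-Gamma(9.63 + 4/2, 8.04 + 5.048/2) = Inv-Gamma(11.63, 10.5640).
E[σ²|data] = β/(α−1) = 10.5640/10.63 = 0.9938.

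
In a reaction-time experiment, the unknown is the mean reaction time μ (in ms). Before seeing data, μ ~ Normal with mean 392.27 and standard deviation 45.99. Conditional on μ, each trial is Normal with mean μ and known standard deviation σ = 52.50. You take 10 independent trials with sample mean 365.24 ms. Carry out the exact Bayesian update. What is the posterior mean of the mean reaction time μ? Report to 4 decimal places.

368.3563

For Normal data with known variance σ², a Normal(μ₀, σ₀²) prior on μ is conjugate. Posterior precision = 1/σ₀² + n/σ²; posterior mean is the precision-weighted average of μ₀ and x̄.
n·x̄ = 10·365.24 = 3652.4.
σ₀² = 45.99² = 2115.0801, σ² = 52.50² = 2756.25; σ² + n·σ₀² = 2756.25 + 10·2115.0801 = 23907.051.
Posterior mean = (μ₀/σ₀² + n·x̄/σ²)/(1/σ₀² + n/σ²) = (σ²·μ₀ + σ₀²·n·x̄)/(σ² + n·σ₀²) = (2756.25·392.27 + 2115.0801·3652.4)/23907.051 = 8806312.74474/23907.051 = 368.3563.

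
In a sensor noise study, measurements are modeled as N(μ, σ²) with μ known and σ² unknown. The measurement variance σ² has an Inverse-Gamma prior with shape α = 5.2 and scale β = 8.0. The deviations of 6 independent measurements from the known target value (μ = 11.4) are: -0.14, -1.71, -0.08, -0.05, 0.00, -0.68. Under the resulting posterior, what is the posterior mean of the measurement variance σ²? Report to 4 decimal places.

1.3483

With known mean μ and an Inverse-Gamma(α, β) prior on σ², the Normal likelihood is conjugate: posterior is Inv-Gamma(α + n/2, β + Σ(xᵢ−μ)²/2).
Σ(xᵢ−μ)² = (-0.14)² + (-1.71)² + (-0.08)² + (-0.05)² + (0.00)² + (-0.68)² = 3.4150.
Posterior: Inv-Gamma(5.2 + 6/2, 8.0 + 3.4150/2) = Inv-Gamma(8.20, 9.70750).
E[σ²|data] = β/(α−1) = 9.70750/7.20 = 1.3483.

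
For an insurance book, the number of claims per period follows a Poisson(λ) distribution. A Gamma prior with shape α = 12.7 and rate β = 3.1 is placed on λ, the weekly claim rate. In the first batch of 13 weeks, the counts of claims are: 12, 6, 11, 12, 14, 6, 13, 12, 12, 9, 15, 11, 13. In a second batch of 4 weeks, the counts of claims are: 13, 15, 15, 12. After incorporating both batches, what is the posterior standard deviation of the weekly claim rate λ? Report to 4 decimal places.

0.7273

With a Gamma(shape α, rate β) prior, the Poisson likelihood is conjugate: the posterior is Gamma(α + ΣXᵢ, β + n).
Batch 1: sum of counts S = 146 over n = 13 weeks.
After batch 1: Gamma(α+S, β+n) = Gamma(12.7+146, 3.1+13) = Gamma(158.7, 16.1).
Batch 2: sum of counts S = 55 over n = 4 weeks.
After batch 2: Gamma(α+S, β+n) = Gamma(158.7+55, 16.1+4) = Gamma(213.7, 20.1).
SD = √α/β = √213.7/20.1 = 0.7273.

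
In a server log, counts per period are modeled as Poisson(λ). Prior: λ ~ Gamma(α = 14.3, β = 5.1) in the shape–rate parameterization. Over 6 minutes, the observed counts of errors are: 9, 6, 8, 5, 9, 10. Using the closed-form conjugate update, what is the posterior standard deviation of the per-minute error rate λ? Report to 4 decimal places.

0.7054

With a Gamma(shape α, rate β) prior, the Poisson likelihood is conjugate: the posterior is Gamma(α + ΣXᵢ, β + n).
Sum of counts S = 47 over n = 6 minutes.
Posterior: Gamma(α+S, β+n) = Gamma(14.3+47, 5.1+6) = Gamma(61.3, 11.1).
SD = √α/β = √61.3/11.1 = 0.7054.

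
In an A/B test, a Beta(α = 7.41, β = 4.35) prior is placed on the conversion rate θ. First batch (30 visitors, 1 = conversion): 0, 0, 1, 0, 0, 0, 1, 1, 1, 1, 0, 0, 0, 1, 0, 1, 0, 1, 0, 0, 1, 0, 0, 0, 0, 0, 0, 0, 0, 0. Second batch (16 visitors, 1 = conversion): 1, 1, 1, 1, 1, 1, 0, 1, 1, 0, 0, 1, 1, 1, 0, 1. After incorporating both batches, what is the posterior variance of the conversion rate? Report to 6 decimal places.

0.004253

The Beta prior is conjugate to a Binomial/Bernoulli likelihood; the update adds successes to α and failures to β.
After batch 1: Beta(7.41+9, 4.35+21) = Beta(16.41, 25.35).
After batch 2: Beta(16.41+12, 25.35+4) = Beta(28.41, 29.35).
Var = αβ/((α+β)²(α+β+1)) = 28.41·29.35/(57.76²·58.76) = 0.004253.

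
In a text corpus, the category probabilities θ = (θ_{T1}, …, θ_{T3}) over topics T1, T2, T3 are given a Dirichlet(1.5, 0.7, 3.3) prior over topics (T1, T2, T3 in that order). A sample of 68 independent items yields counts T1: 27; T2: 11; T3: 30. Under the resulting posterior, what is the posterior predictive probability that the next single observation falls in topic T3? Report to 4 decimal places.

0.4531

The Dirichlet prior is conjugate to the Multinomial likelihood: each posterior αⱼ = prior αⱼ + observed count nⱼ.
Posterior concentration: (28.5, 11.7, 33.3), total = 73.5.
P(next = T3 | data) = α_{T3}/Σα = 0.4531.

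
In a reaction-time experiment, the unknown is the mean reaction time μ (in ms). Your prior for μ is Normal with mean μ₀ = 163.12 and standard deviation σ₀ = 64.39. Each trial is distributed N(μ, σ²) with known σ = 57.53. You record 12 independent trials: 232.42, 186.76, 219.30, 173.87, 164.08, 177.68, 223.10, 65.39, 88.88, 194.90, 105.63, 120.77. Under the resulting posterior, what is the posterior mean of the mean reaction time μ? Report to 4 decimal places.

162.7559

For Normal data with known variance σ², a Normal(μ₀, σ₀²) prior on μ is conjugate. Posterior precision = 1/σ₀² + n/σ²; posterior mean is the precision-weighted average of μ₀ and x̄.
Σxᵢ = 232.42 + 186.76 + 219.30 + 173.87 + 164.08 + 177.68 + 223.10 + 65.39 + 88.88 + 194.90 + 105.63 + 120.77 = 1952.78, so n·x̄ = 1952.78.
σ₀² = 64.39² = 4146.0721, σ² = 57.53² = 3309.7009; σ² + n·σ₀² = 3309.7009 + 12·4146.0721 = 53062.5661.
Posterior mean = (μ₀/σ₀² + n·x̄/σ²)/(1/σ₀² + n/σ²) = (σ²·μ₀ + σ₀²·n·x̄)/(σ² + n·σ₀²) = (3309.7009·163.12 + 4146.0721·1952.78)/53062.5661 = 8636245.086246/53062.5661 = 162.7559.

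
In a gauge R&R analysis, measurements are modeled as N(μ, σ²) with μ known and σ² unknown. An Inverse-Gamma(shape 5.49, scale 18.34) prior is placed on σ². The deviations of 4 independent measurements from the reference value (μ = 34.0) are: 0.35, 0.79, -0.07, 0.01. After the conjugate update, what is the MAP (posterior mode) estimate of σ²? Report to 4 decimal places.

With known mean μ and an Inverse-Gamma(α, β) prior on σ², the Normal likelihood is conjugate: posterior is Inv-Gamma(α + n/2, β + Σ(xᵢ−μ)²/2).
Σ(xᵢ−μ)² = (0.35)² + (0.79)² + (-0.07)² + (0.01)² = 0.7516.
Posterior: Inv-Gamma(5.49 + 4/2, 18.34 + 0.7516/2) = Inv-Gamma(7.49, 18.71580).
Mode = β/(α+1) = 18.71580/8.49 = 2.2045.

2.2045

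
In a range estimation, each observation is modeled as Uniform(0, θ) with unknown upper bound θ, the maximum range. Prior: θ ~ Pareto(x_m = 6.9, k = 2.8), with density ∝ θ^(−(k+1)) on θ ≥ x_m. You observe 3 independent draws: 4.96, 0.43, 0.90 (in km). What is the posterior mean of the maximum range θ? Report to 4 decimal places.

A Pareto(scale x_m, shape k) prior on the upper bound θ of Uniform(0, θ) is conjugate: posterior is Pareto(max(x_m, max xᵢ), k + n).
Sample maximum = 4.96; prior scale x_m = 6.9 → posterior scale = max = 6.90.
Posterior shape = 2.8 + 3 = 5.8.
E[θ|data] = k·x_m/(k−1) = 5.8·6.90/4.8 = 8.3375.

8.3375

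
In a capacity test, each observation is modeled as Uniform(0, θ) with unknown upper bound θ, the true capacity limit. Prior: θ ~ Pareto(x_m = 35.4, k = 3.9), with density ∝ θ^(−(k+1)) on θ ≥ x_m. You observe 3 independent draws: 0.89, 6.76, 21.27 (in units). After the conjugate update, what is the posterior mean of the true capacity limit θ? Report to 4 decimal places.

41.4000

A Pareto(scale x_m, shape k) prior on the upper bound θ of Uniform(0, θ) is conjugate: posterior is Pareto(max(x_m, max xᵢ), k + n).
Sample maximum = 21.27; prior scale x_m = 35.4 → posterior scale = max = 35.40.
Posterior shape = 3.9 + 3 = 6.9.
E[θ|data] = k·x_m/(k−1) = 6.9·35.40/5.9 = 41.4000.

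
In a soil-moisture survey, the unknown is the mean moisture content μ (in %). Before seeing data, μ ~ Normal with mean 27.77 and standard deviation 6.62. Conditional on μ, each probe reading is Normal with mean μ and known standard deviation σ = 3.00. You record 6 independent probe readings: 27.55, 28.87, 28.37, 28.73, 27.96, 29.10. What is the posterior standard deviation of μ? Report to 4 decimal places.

1.2043

For Normal data with known variance σ², a Normal(μ₀, σ₀²) prior on μ is conjugate. Posterior precision = 1/σ₀² + n/σ²; posterior mean is the precision-weighted average of μ₀ and x̄.
σ₀² = 6.62² = 43.8244, σ² = 3.00² = 9; σ² + n·σ₀² = 9 + 6·43.8244 = 271.9464.
Posterior precision = 1/σ₀² + n/σ² = 1/43.8244 + 6/9 = (σ² + n·σ₀²)/(σ₀²σ²) = 271.9464/(43.8244·9); posterior variance σₙ² = σ₀²σ²/(σ² + n·σ₀²) = 43.8244·9/271.9464 = 1.450358.
Posterior SD = √σₙ² = √(43.8244·9/271.9464) = 1.2043.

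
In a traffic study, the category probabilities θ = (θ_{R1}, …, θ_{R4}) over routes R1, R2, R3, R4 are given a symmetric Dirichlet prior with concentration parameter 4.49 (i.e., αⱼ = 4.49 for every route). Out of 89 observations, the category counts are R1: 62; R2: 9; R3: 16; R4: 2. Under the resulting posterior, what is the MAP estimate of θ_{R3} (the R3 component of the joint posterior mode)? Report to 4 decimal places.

0.1893

The Dirichlet prior is conjugate to the Multinomial likelihood: each posterior αⱼ = prior αⱼ + observed count nⱼ.
Posterior concentration: (66.49, 13.49, 20.49, 6.49), total = 106.96.
Joint mode component: (α_{R3}−1)/(Σα−K) = 19.49/102.96 = 0.1893.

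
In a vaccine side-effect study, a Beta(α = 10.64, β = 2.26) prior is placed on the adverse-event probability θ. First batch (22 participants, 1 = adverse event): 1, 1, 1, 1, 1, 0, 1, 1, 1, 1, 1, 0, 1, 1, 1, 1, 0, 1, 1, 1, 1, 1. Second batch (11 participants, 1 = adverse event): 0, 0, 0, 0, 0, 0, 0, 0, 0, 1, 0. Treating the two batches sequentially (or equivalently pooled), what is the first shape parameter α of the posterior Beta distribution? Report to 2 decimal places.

30.64

The Beta prior is conjugate to a Binomial/Bernoulli likelihood; the update adds successes to α and failures to β.
After batch 1: Beta(10.64+19, 2.26+3) = Beta(29.64, 5.26).
After batch 2: Beta(29.64+1, 5.26+10) = Beta(30.64, 15.26).
Posterior α = 30.64.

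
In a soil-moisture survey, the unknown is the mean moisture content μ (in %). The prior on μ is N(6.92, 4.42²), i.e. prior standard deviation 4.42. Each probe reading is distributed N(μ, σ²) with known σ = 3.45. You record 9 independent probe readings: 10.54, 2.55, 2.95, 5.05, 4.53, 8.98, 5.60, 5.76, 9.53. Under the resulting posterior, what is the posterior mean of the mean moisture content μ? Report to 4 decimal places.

For Normal data with known variance σ², a Normal(μ₀, σ₀²) prior on μ is conjugate. Posterior precision = 1/σ₀² + n/σ²; posterior mean is the precision-weighted average of μ₀ and x̄.
Σxᵢ = 10.54 + 2.55 + 2.95 + 5.05 + 4.53 + 8.98 + 5.60 + 5.76 + 9.53 = 55.49, so n·x̄ = 55.49.
σ₀² = 4.42² = 19.5364, σ² = 3.45² = 11.9025; σ² + n·σ₀² = 11.9025 + 9·19.5364 = 187.7301.
Posterior mean = (μ₀/σ₀² + n·x̄/σ²)/(1/σ₀² + n/σ²) = (σ²·μ₀ + σ₀²·n·x̄)/(σ² + n·σ₀²) = (11.9025·6.92 + 19.5364·55.49)/187.7301 = 1166.440136/187.7301 = 6.2134.

6.2134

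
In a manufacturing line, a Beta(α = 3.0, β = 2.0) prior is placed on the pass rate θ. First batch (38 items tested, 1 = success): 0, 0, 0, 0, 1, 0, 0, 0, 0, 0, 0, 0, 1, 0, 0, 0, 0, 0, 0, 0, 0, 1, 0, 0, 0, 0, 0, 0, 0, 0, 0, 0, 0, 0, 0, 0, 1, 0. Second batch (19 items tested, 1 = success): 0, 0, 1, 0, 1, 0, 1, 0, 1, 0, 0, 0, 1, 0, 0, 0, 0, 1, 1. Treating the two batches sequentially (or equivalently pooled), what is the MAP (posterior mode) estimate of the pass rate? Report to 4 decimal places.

The Beta prior is conjugate to a Binomial/Bernoulli likelihood; the update adds successes to α and failures to β.
After batch 1: Beta(3.0+4, 2.0+34) = Beta(7.0, 36.0).
After batch 2: Beta(7.0+7, 36.0+12) = Beta(14.0, 48.0).
Mode of Beta(a,b) for a,b>1 is (a−1)/(a+b−2) = 13.0/60.0 = 0.2167.

0.2167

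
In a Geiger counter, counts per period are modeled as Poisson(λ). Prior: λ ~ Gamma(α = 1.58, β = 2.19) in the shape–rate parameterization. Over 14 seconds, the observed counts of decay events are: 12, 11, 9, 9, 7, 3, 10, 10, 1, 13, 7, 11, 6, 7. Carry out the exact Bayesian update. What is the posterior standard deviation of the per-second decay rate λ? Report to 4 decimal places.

With a Gamma(shape α, rate β) prior, the Poisson likelihood is conjugate: the posterior is Gamma(α + ΣXᵢ, β + n).
Sum of counts S = 116 over n = 14 seconds.
Posterior: Gamma(α+S, β+n) = Gamma(1.58+116, 2.19+14) = Gamma(117.58, 16.19).
SD = √α/β = √117.58/16.19 = 0.6698.

0.6698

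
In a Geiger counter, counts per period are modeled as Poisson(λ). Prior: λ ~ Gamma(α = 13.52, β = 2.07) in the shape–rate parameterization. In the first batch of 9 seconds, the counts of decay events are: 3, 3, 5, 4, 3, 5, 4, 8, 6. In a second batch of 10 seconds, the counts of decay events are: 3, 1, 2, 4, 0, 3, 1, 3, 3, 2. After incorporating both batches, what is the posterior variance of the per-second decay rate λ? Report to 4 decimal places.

0.1724

With a Gamma(shape α, rate β) prior, the Poisson likelihood is conjugate: the posterior is Gamma(α + ΣXᵢ, β + n).
Batch 1: sum of counts S = 41 over n = 9 seconds.
After batch 1: Gamma(α+S, β+n) = Gamma(13.52+41, 2.07+9) = Gamma(54.52, 11.07).
Batch 2: sum of counts S = 22 over n = 10 seconds.
After batch 2: Gamma(α+S, β+n) = Gamma(54.52+22, 11.07+10) = Gamma(76.52, 21.07).
Var = α/β² = 76.52/21.07² = 0.1724.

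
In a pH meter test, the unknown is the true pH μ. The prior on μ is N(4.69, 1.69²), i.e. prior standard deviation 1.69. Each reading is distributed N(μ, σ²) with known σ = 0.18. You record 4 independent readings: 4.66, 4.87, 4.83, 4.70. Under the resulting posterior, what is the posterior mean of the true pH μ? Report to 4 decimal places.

4.7648

For Normal data with known variance σ², a Normal(μ₀, σ₀²) prior on μ is conjugate. Posterior precision = 1/σ₀² + n/σ²; posterior mean is the precision-weighted average of μ₀ and x̄.
Σxᵢ = 4.66 + 4.87 + 4.83 + 4.70 = 19.06, so n·x̄ = 19.06.
σ₀² = 1.69² = 2.8561, σ² = 0.18² = 0.0324; σ² + n·σ₀² = 0.0324 + 4·2.8561 = 11.4568.
Posterior mean = (μ₀/σ₀² + n·x̄/σ²)/(1/σ₀² + n/σ²) = (σ²·μ₀ + σ₀²·n·x̄)/(σ² + n·σ₀²) = (0.0324·4.69 + 2.8561·19.06)/11.4568 = 54.589222/11.4568 = 4.7648.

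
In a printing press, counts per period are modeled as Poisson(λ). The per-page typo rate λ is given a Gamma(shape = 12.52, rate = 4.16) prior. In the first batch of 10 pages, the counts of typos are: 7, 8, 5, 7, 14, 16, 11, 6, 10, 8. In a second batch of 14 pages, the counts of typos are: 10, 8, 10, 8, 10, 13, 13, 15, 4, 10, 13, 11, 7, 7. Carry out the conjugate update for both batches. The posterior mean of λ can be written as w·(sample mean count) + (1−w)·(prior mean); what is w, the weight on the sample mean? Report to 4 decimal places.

With a Gamma(shape α, rate β) prior, the Poisson likelihood is conjugate: the posterior is Gamma(α + ΣXᵢ, β + n).
Total number of pages: n = 10 + 14 = 24.
Posterior mean = (α₀+S)/(β₀+n) = [n/(β₀+n)]·(S/n) + [β₀/(β₀+n)]·(α₀/β₀), so only n and β₀ enter the weight.
Weight on data w = n/(β₀+n) = 24/(4.16+24) = 24/28.16 = 0.8523.

0.8523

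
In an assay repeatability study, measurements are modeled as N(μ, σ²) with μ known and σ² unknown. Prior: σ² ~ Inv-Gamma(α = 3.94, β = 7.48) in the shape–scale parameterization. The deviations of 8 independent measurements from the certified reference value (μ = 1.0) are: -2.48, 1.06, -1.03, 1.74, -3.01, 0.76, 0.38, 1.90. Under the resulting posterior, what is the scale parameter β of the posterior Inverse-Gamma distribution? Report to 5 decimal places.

With known mean μ and an Inverse-Gamma(α, β) prior on σ², the Normal likelihood is conjugate: posterior is Inv-Gamma(α + n/2, β + Σ(xᵢ−μ)²/2).
Σ(xᵢ−μ)² = (-2.48)² + (1.06)² + (-1.03)² + (1.74)² + (-3.01)² + (0.76)² + (0.38)² + (1.90)² = 24.7546.
Posterior: Inv-Gamma(3.94 + 8/2, 7.48 + 24.7546/2) = Inv-Gamma(7.94, 19.85730).
Posterior β = 19.85730.

19.85730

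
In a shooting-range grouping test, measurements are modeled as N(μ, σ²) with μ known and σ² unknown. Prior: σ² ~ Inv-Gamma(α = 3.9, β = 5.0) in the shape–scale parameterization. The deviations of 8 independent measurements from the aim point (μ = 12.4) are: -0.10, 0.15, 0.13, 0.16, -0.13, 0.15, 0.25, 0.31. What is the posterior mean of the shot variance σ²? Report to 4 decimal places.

With known mean μ and an Inverse-Gamma(α, β) prior on σ², the Normal likelihood is conjugate: posterior is Inv-Gamma(α + n/2, β + Σ(xᵢ−μ)²/2).
Σ(xᵢ−μ)² = (-0.10)² + (0.15)² + (0.13)² + (0.16)² + (-0.13)² + (0.15)² + (0.25)² + (0.31)² = 0.2730.
Posterior: Inv-Gamma(3.9 + 8/2, 5.0 + 0.2730/2) = Inv-Gamma(7.90, 5.13650).
E[σ²|data] = β/(α−1) = 5.13650/6.90 = 0.7444.

0.7444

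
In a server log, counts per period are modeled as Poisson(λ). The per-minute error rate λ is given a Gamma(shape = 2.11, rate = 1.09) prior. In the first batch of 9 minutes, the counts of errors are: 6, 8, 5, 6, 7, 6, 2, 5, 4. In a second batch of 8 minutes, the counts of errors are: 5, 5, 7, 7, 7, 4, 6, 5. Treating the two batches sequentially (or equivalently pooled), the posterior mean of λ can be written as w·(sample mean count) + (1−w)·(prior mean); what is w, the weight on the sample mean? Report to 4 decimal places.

0.9397

With a Gamma(shape α, rate β) prior, the Poisson likelihood is conjugate: the posterior is Gamma(α + ΣXᵢ, β + n).
Total number of minutes: n = 9 + 8 = 17.
Posterior mean = (α₀+S)/(β₀+n) = [n/(β₀+n)]·(S/n) + [β₀/(β₀+n)]·(α₀/β₀), so only n and β₀ enter the weight.
Weight on data w = n/(β₀+n) = 17/(1.09+17) = 17/18.09 = 0.9397.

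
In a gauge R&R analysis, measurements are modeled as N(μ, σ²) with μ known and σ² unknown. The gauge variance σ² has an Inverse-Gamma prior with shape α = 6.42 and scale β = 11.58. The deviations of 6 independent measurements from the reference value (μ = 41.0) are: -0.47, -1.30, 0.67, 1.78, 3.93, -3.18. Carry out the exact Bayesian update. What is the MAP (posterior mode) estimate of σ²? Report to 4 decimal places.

2.6030

With known mean μ and an Inverse-Gamma(α, β) prior on σ², the Normal likelihood is conjugate: posterior is Inv-Gamma(α + n/2, β + Σ(xᵢ−μ)²/2).
Σ(xᵢ−μ)² = (-0.47)² + (-1.30)² + (0.67)² + (1.78)² + (3.93)² + (-3.18)² = 31.0855.
Posterior: Inv-Gamma(6.42 + 6/2, 11.58 + 31.0855/2) = Inv-Gamma(9.42, 27.12275).
Mode = β/(α+1) = 27.12275/10.42 = 2.6030.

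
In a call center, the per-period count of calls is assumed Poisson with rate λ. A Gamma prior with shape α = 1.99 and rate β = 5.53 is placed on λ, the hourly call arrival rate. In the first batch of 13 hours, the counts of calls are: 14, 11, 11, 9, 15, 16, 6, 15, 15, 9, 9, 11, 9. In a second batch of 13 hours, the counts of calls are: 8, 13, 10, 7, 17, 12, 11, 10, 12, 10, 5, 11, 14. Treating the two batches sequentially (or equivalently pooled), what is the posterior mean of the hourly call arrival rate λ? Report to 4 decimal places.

With a Gamma(shape α, rate β) prior, the Poisson likelihood is conjugate: the posterior is Gamma(α + ΣXᵢ, β + n).
Batch 1: sum of counts S = 150 over n = 13 hours.
After batch 1: Gamma(α+S, β+n) = Gamma(1.99+150, 5.53+13) = Gamma(151.99, 18.53).
Batch 2: sum of counts S = 140 over n = 13 hours.
After batch 2: Gamma(α+S, β+n) = Gamma(151.99+140, 18.53+13) = Gamma(291.99, 31.53).
Posterior mean = α/β = 291.99/31.53 = 9.2607.

9.2607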